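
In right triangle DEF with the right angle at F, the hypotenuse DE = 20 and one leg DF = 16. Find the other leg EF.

By the Pythagorean theorem: EF^2 = DE^2 - DF^2
EF^2 = 20^2 - 16^2 = 400 - 256 = 144
EF = sqrt(144) = 12

12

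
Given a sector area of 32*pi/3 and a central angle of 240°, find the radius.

The sector covers 240°/360° = 2/3 of the full circle.
Full circle area = 32*pi/3 / 2/3 = 16*pi.
Since full area = πr², we get r² = 16*pi/π = 16, so r = 4.

4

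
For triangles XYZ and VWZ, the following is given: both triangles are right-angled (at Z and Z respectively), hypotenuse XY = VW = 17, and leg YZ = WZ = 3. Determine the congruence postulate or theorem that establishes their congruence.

Consider the given information: both triangles are right-angled (at Z and Z respectively), hypotenuse XY = VW = 17, and leg YZ = WZ = 3
This is not SSS or SAS: SSS requires all three pairs of sides, but we don't have that. SAS requires two sides and the included angle between them.
The correct criterion is HL. The hypotenuse and one leg of two right triangles are equal (Hypotenuse-Leg).

HL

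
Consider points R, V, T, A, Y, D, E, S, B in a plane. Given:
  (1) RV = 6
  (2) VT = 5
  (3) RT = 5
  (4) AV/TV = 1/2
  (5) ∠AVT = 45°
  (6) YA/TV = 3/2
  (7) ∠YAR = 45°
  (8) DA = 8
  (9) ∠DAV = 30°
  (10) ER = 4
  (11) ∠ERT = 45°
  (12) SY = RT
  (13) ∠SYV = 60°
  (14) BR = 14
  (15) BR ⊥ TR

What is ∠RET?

Step 1: By the law of cosines on triangle ERT: ET² = 4² + 5² − 2·4·5·cos(45°) = 12.72, so ET ≈ 3.57.
Step 2: By the inverse law of cosines on triangle RET: cos(∠RET) = (4² + 3.57² − 5²) / (2·4·3.57) = 3.72/28.53 = 0.1303, so ∠RET = 82.52°.

Therefore, the measure of angle ∠RET = 82.52°.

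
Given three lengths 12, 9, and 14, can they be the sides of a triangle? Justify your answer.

Sort the sides: 9, 12, 14.
It suffices to check that the sum of the two smallest exceeds the largest:
9 + 12 = 21 > 14. ✓
Yes, a valid triangle can be formed.

Yes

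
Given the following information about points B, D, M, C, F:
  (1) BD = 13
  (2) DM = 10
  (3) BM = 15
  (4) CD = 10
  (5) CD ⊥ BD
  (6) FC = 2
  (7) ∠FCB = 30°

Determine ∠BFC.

Step 1: By the law of cosines on triangle BDC: BC² = 13² + 10² − 2·13·10·cos(90°) = 269, so BC ≈ 16.4.
Step 2: By the law of cosines on triangle FCB: FB² = 2² + 16.4² − 2·2·16.4·cos(30°) = 216.18, so FB ≈ 14.7.
Step 3: By the inverse law of cosines on triangle BFC: cos(∠BFC) = (14.7² + 2² − 16.4²) / (2·14.7·2) = -48.82/58.81 = -0.83, so ∠BFC = 146.1°.

Therefore, the measure of angle ∠BFC = 146.1°.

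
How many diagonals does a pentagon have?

The number of diagonals in an n-gon is n(n - 3)/2.
For n = 5: 5(5 - 3)/2 = 5 × 2 / 2 = 5.

5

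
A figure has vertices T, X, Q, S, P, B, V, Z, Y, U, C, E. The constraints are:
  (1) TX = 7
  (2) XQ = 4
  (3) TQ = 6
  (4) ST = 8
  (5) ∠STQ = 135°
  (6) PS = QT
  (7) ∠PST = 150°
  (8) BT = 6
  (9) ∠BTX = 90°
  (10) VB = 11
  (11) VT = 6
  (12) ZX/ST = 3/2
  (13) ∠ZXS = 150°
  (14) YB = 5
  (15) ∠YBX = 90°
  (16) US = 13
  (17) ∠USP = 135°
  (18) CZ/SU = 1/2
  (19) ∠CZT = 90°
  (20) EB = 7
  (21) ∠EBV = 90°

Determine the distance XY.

Step 1: By the law of cosines on triangle BTX: BX² = 6² + 7² − 2·6·7·cos(90°) = 85, so BX = √85.
Step 2: By the law of cosines on triangle XBY: XY² = √85² + 5² − 2·√85·5·cos(90°) = 110, so XY = √110.

Therefore, the length of XY = √110.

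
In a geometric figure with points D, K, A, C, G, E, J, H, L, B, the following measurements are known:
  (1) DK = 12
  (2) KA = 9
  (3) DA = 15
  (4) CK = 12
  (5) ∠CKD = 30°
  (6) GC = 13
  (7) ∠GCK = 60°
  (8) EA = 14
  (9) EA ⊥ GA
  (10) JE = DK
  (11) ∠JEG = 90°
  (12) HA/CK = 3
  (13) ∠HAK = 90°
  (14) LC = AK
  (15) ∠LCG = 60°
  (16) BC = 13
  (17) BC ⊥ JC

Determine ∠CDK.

Step 1: By the law of cosines on triangle DKC: DC² = 12² + 12² − 2·12·12·cos(30°) = 38.58, so DC ≈ 6.21.
Step 2: By the inverse law of cosines on triangle CDK: cos(∠CDK) = (6.21² + 12² − 12²) / (2·6.21·12) = 38.58/149.08 = 0.2588, so ∠CDK = 75°.

Therefore, the measure of angle ∠CDK = 75°.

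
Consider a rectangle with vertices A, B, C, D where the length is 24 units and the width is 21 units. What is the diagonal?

Using the Pythagorean theorem:
d² = 24² + 21² = 576 + 441 = 1017
d = sqrt(1017) = 3*sqrt(113)

3*sqrt(113)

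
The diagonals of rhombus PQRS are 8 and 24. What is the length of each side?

The diagonals of a rhombus bisect each other at right angles.
Half-diagonals: 8/2 = 4 and 24/2 = 12
side = sqrt(4^2 + 12^2)
side = sqrt(16 + 144)
side = sqrt(160) = 4*sqrt(10)

4*sqrt(10)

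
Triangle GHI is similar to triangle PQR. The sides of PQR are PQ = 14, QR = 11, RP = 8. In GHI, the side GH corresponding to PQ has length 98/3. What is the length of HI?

k = 98/3/14 = 7/3. HI = 7/3 * 11 = 77/3.

77/3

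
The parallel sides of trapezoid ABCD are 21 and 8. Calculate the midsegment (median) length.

midsegment = (21 + 8) / 2 = 29 / 2 = 29/2

29/2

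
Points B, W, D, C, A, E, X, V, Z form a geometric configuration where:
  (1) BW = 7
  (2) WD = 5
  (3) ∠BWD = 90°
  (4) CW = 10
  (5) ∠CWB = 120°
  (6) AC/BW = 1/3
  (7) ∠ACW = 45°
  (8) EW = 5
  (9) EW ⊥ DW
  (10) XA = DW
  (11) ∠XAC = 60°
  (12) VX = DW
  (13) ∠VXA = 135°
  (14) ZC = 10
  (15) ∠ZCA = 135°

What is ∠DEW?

Step 1: By the law of cosines on triangle EWD: ED² = 5² + 5² − 2·5·5·cos(90°) = 50, so ED = 5·√2.
Step 2: By the inverse law of cosines on triangle DEW: cos(∠DEW) = ((5·√2)² + 5² − 5²) / (2·5·√2·5) = 50/70.71 = 0.7071, so ∠DEW = 45°.

Therefore, the measure of angle ∠DEW = 45°.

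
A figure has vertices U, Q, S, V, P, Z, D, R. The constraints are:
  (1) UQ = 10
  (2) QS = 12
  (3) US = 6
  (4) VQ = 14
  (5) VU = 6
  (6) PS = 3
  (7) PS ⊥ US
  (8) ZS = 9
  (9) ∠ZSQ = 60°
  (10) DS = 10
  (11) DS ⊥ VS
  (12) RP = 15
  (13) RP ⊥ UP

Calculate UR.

Step 1: By the law of cosines on triangle USP: UP² = 6² + 3² − 2·6·3·cos(90°) = 45, so UP = 3·√5.
Step 2: By the law of cosines on triangle UPR: UR² = (3·√5)² + 15² − 2·3·√5·15·cos(90°) = 270, so UR = 3·√30.

Therefore, the length of UR = 3·√30.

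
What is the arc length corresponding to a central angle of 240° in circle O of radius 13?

Arc length = 2π(13)(2/3) = 52*pi/3

52*pi/3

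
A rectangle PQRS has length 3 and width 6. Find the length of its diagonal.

d = sqrt(3^2 + 6^2) = sqrt(45) = 3*sqrt(5)

3*sqrt(5)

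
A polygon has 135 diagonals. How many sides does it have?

Using d = n(n - 3)/2, we solve 135 = n(n - 3)/2.
So n(n - 3) = 270.
Testing n = 18: 18 * 15 = 270 = 270. Correct.
The polygon has 18 sides.

18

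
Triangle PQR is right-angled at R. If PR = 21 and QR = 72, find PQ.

In a right triangle, the square of the hypotenuse equals the sum of the squares of the two legs.
The legs are 21 and 72, so the hypotenuse = sqrt(441 + 5184) = sqrt(5625) = 75.

75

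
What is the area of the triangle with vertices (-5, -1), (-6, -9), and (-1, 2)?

Using the Shoelace formula for a triangle:
Area = (1/2)|x0(y1 - y2) + x1(y2 - y0) + x2(y0 - y1)|
Area = (1/2)|-5(-9 - 2) + -6(2 - -1) + -1(-1 - -9)|
Area = (1/2)|55 + -18 + -8|
Area = (1/2)|29|
Area = (1/2)(29)
Area = 29/2

29/2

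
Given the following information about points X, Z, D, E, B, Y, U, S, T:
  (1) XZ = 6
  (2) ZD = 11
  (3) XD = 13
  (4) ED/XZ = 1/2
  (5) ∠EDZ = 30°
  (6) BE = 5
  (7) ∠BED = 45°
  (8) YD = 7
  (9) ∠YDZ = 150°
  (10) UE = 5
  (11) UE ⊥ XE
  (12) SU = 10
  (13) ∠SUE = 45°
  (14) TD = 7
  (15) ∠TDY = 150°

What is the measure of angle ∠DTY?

Step 1: By the law of cosines on triangle TDY: TY² = 7² + 7² − 2·7·7·cos(150°) = 182.87, so TY ≈ 13.52.
Step 2: By the inverse law of cosines on triangle DTY: cos(∠DTY) = (7² + 13.52² − 7²) / (2·7·13.52) = 182.87/189.32 = 0.9659, so ∠DTY = 15°.

Therefore, the measure of angle ∠DTY = 15°.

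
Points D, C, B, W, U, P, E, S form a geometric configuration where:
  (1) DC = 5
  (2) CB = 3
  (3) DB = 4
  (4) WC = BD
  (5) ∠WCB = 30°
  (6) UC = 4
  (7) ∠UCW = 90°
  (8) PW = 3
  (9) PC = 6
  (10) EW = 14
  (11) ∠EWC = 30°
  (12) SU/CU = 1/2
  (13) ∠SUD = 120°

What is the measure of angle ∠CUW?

From the given relations: WC = BD = 4.
Step 1: By the law of cosines on triangle UCW: UW² = 4² + 4² − 2·4·4·cos(90°) = 32, so UW = 4·√2.
Step 2: By the inverse law of cosines on triangle CUW: cos(∠CUW) = (4² + (4·√2)² − 4²) / (2·4·4·√2) = 32/45.25 = 0.7071, so ∠CUW = 45°.

Therefore, the measure of angle ∠CUW = 45°.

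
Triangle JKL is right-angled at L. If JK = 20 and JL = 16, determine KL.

Rearranging the Pythagorean theorem to solve for the unknown leg:
leg^2 = hypotenuse^2 - known_leg^2 = 400 - 256 = 144
leg = sqrt(144) = 12.

12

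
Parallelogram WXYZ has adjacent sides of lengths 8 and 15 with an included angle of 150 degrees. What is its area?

Area = 8 * 15 * sin(150°) = 120 * 1/2 = 60

60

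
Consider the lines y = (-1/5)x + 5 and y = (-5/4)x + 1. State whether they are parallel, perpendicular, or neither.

Slope of line 1: m1 = -1/5
Slope of line 2: m2 = -5/4
m1 != m2 (-1/5 != -5/4), so not parallel.
m1 * m2 = (-1/5) * (-5/4) = 1/4 != -1, so not perpendicular.
The lines are neither parallel nor perpendicular.

Neither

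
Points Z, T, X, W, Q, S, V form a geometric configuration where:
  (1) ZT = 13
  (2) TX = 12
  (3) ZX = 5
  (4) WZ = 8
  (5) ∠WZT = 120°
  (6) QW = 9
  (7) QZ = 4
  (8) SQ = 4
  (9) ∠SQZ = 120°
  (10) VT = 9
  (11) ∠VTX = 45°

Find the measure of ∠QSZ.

Step 1: By the law of cosines on triangle SQZ: SZ² = 4² + 4² − 2·4·4·cos(120°) = 48, so SZ = 4·√3.
Step 2: By the inverse law of cosines on triangle QSZ: cos(∠QSZ) = (4² + (4·√3)² − 4²) / (2·4·4·√3) = 48/55.43 = 0.866, so ∠QSZ = 30°.

Therefore, the measure of angle ∠QSZ = 30°.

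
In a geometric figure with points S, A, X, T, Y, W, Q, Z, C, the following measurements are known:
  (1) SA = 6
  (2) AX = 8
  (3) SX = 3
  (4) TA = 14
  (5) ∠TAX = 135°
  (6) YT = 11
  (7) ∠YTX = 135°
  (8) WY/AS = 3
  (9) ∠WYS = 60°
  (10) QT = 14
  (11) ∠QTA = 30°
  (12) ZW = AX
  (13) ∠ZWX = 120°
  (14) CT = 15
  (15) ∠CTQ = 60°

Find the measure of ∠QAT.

Step 1: By the law of cosines on triangle ATQ: AQ² = 14² + 14² − 2·14·14·cos(30°) = 52.52, so AQ ≈ 7.25.
Step 2: By the inverse law of cosines on triangle QAT: cos(∠QAT) = (7.25² + 14² − 14²) / (2·7.25·14) = 52.52/202.91 = 0.2588, so ∠QAT = 75°.

Therefore, the measure of angle ∠QAT = 75°.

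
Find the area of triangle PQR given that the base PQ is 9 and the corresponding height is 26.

Area = (1/2)(9)(26) = 117

117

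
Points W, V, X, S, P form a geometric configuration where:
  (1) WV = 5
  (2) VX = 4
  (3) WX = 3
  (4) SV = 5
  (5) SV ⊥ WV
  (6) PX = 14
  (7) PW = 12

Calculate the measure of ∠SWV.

Step 1: By the law of cosines on triangle WVS: WS² = 5² + 5² − 2·5·5·cos(90°) = 50, so WS = 5·√2.
Step 2: By the inverse law of cosines on triangle SWV: cos(∠SWV) = ((5·√2)² + 5² − 5²) / (2·5·√2·5) = 50/70.71 = 0.7071, so ∠SWV = 45°.

Therefore, the measure of angle ∠SWV = 45°.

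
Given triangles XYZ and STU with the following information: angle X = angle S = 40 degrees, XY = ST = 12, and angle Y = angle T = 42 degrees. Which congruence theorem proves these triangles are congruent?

The given information provides:
angle X = angle S = 40 degrees, XY = ST = 12, and angle Y = angle T = 42 degrees
This matches the ASA congruence theorem.
Two pairs of corresponding angles and the included side are equal (Angle-Side-Angle).

ASA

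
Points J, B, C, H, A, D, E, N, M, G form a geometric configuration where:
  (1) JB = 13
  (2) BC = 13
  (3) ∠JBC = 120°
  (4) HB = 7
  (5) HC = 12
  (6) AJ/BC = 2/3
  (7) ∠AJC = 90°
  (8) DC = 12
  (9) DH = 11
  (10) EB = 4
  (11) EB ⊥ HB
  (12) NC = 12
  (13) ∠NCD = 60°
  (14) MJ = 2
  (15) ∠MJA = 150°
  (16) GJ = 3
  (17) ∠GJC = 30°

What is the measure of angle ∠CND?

Step 1: By the law of cosines on triangle NCD: ND² = 12² + 12² − 2·12·12·cos(60°) = 144, so ND = 12.
Step 2: By the inverse law of cosines on triangle CND: cos(∠CND) = (12² + 12² − 12²) / (2·12·12) = 144/288 = 0.5, so ∠CND = 60°.

Therefore, the measure of angle ∠CND = 60°.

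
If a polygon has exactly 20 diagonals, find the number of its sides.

Using d = n(n - 3)/2, we solve 20 = n(n - 3)/2.
So n(n - 3) = 40.
Testing n = 8: 8 * 5 = 40 = 40. Correct.
The polygon has 8 sides.

8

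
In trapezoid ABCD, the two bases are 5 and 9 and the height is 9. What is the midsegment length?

The midsegment of a trapezoid = (base1 + base2) / 2
midsegment = (5 + 9) / 2
midsegment = 14 / 2
midsegment = 7

7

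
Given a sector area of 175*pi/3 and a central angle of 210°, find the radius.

Sector area A = πr² × θ/360, so r² = 360A / (πθ).
r² = 360 × 175*pi/3 / (π × 210)
r² = 100
r = 10

10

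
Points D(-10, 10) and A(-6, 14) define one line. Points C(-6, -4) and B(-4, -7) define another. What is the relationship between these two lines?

Slope of line 1: m1 = (14 - 10)/(-6 - -10) = 4/4 = 1
Slope of line 2: m2 = (-7 - -4)/(-4 - -6) = -3/2 = -3/2
For parallel lines we need equal slopes: 1 != -3/2.
For perpendicular lines we need m1*m2 = -1: (1)(-3/2) = -3/2 != -1.
Since neither condition holds, the lines are neither parallel nor perpendicular.

Neither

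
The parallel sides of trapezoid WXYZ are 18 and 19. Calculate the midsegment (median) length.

The midsegment of a trapezoid = (base1 + base2) / 2
midsegment = (18 + 19) / 2
midsegment = 37 / 2
midsegment = 37/2

37/2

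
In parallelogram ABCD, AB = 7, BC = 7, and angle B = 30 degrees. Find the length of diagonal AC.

Using the law of cosines:
d^2 = 7^2 + 7^2 - 2(7)(7)cos(30 degrees)
d^2 = 49 + 49 - 98*sqrt(3)/2
d^2 = 98 - 49*sqrt(3)
d = 7*sqrt(2 - sqrt(3))

7*sqrt(2 - sqrt(3))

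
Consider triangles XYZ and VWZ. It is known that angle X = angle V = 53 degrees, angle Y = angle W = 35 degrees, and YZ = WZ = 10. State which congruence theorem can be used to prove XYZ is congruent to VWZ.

The given information provides:
angle X = angle V = 53 degrees, angle Y = angle W = 35 degrees, and YZ = WZ = 10
This matches the AAS congruence theorem.
Two pairs of corresponding angles and a non-included side are equal (Angle-Angle-Side).

AAS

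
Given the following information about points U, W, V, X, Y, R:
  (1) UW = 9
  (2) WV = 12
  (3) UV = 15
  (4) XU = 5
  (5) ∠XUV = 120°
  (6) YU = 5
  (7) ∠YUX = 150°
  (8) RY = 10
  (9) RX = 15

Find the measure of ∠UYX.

Step 1: By the law of cosines on triangle YUX: YX² = 5² + 5² − 2·5·5·cos(150°) = 93.3, so YX ≈ 9.66.
Step 2: By the inverse law of cosines on triangle UYX: cos(∠UYX) = (5² + 9.66² − 5²) / (2·5·9.66) = 93.3/96.59 = 0.9659, so ∠UYX = 15°.

Therefore, the measure of angle ∠UYX = 15°.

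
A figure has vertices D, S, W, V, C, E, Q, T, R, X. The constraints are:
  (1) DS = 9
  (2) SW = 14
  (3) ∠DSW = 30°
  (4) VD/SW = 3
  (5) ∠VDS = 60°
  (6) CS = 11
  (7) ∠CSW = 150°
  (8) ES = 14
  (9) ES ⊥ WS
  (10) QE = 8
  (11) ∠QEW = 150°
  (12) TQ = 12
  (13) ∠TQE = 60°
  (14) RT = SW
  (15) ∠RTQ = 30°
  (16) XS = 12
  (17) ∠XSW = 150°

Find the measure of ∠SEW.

Step 1: By the law of cosines on triangle ESW: EW² = 14² + 14² − 2·14·14·cos(90°) = 392, so EW = 14·√2.
Step 2: By the inverse law of cosines on triangle SEW: cos(∠SEW) = (14² + (14·√2)² − 14²) / (2·14·14·√2) = 392/554.37 = 0.7071, so ∠SEW = 45°.

Therefore, the measure of angle ∠SEW = 45°.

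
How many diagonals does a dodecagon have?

The number of diagonals in an n-gon is n(n - 3)/2.
For n = 12: 12(12 - 3)/2 = 12 × 9 / 2 = 54.

54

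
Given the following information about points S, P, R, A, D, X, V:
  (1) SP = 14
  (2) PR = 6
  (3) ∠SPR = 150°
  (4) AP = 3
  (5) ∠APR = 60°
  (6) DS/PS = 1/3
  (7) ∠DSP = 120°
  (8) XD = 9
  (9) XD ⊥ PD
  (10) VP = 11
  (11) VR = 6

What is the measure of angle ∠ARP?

Step 1: By the law of cosines on triangle RPA: RA² = 6² + 3² − 2·6·3·cos(60°) = 27, so RA = 3·√3.
Step 2: By the inverse law of cosines on triangle ARP: cos(∠ARP) = ((3·√3)² + 6² − 3²) / (2·3·√3·6) = 54/62.35 = 0.866, so ∠ARP = 30°.

Therefore, the measure of angle ∠ARP = 30°.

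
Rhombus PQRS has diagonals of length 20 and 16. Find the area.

Area of a rhombus = (d1 * d2) / 2
Area = (20 * 16) / 2
Area = 320 / 2
Area = 160

160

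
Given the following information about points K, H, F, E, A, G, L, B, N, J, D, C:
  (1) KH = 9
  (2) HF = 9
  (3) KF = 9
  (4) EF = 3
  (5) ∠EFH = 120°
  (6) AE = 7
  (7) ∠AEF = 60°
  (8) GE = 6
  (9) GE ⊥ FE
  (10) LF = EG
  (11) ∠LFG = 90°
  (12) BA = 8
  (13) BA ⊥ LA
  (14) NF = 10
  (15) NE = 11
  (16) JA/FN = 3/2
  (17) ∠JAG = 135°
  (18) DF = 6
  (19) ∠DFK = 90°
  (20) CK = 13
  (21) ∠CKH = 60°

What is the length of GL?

From the given relations: LF = EG = 6.
Step 1: By the law of cosines on triangle FEG: FG² = 3² + 6² − 2·3·6·cos(90°) = 45, so FG = 3·√5.
Step 2: By the law of cosines on triangle GFL: GL² = (3·√5)² + 6² − 2·3·√5·6·cos(90°) = 81, so GL = 9.

Therefore, the length of GL = 9.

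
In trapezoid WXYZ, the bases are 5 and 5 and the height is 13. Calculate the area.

Area = (5 + 5) * 13 / 2 = 130 / 2 = 65

65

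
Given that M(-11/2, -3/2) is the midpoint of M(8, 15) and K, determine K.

Using the midpoint formula: M = ((x1 + x2)/2, (y1 + y2)/2)
We know M = (-11/2, -3/2) and M = (8, 15)
For x: -11/2 = (8 + x2)/2, so x2 = 2*-11/2 - 8 = -19
For y: -3/2 = (15 + y2)/2, so y2 = 2*-3/2 - 15 = -18
K = (-19, -18)

(-19, -18)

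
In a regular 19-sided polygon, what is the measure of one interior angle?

Each interior angle of a regular n-gon is (n - 2) * 180 / n.
For n = 19: (19 - 2) * 180 / 19 = 3060/19 = 3060/19 degrees.

3060/19 degrees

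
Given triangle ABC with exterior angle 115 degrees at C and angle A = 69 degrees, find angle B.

angle B = 115 - 69 = 46 degrees (exterior angle theorem).

46 degrees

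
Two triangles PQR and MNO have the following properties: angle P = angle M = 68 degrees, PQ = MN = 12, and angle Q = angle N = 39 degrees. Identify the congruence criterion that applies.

The given information matches ASA: Two pairs of corresponding angles and the included side are equal (Angle-Side-Angle).

ASA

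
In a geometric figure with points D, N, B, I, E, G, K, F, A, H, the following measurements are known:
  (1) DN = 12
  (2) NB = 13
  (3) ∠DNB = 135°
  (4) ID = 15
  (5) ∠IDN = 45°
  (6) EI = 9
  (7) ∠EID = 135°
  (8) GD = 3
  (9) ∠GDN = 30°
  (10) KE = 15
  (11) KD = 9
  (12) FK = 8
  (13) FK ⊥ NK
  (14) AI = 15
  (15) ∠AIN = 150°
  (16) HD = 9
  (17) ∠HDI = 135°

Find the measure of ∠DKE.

Step 1: By the law of cosines on triangle DIE: DE² = 15² + 9² − 2·15·9·cos(135°) = 496.92, so DE ≈ 22.29.
Step 2: By the inverse law of cosines on triangle DKE: cos(∠DKE) = (9² + 15² − 22.29²) / (2·9·15) = -190.92/270 = -0.7071, so ∠DKE = 135°.

Therefore, the measure of angle ∠DKE = 135°.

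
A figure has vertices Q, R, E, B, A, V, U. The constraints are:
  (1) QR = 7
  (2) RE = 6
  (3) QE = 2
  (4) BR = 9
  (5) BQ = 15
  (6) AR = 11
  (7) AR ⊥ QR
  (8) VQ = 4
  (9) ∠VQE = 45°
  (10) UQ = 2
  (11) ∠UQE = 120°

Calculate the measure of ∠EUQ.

Step 1: By the law of cosines on triangle UQE: UE² = 2² + 2² − 2·2·2·cos(120°) = 12, so UE = 2·√3.
Step 2: By the inverse law of cosines on triangle EUQ: cos(∠EUQ) = ((2·√3)² + 2² − 2²) / (2·2·√3·2) = 12/13.86 = 0.866, so ∠EUQ = 30°.

Therefore, the measure of angle ∠EUQ = 30°.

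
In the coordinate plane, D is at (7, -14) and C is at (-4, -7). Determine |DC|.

d = sqrt((-4 - 7)^2 + (-7 - -14)^2)
d = sqrt(-11^2 + 7^2)
d = sqrt(121 + 49)
d = sqrt(170)

sqrt(170)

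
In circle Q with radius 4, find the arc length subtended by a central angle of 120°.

The full circumference is 2πr = 2π(4) = 8*pi.
The arc spans 120° out of 360°, which is a fraction of 1/3.
Arc length = 8*pi × 1/3 = 8*pi/3.

8*pi/3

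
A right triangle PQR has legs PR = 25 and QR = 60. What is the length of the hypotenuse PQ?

By the Pythagorean theorem: PQ^2 = PR^2 + QR^2
PQ^2 = 25^2 + 60^2 = 625 + 3600 = 4225
PQ = sqrt(4225) = 65

65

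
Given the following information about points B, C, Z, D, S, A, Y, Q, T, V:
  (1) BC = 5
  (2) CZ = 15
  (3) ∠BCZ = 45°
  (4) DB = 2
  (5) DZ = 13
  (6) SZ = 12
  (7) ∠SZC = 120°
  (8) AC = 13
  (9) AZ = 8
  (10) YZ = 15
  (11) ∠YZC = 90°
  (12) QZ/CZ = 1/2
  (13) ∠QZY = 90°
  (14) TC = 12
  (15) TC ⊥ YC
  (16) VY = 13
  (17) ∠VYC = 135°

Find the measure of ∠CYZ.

Step 1: By the law of cosines on triangle YZC: YC² = 15² + 15² − 2·15·15·cos(90°) = 450, so YC = 15·√2.
Step 2: By the inverse law of cosines on triangle CYZ: cos(∠CYZ) = ((15·√2)² + 15² − 15²) / (2·15·√2·15) = 450/636.4 = 0.7071, so ∠CYZ = 45°.

Therefore, the measure of angle ∠CYZ = 45°.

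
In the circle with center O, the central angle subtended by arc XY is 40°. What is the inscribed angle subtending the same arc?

By the inscribed angle theorem, the inscribed angle is half the central angle.
Inscribed angle = 40° / 2 = 20°

20°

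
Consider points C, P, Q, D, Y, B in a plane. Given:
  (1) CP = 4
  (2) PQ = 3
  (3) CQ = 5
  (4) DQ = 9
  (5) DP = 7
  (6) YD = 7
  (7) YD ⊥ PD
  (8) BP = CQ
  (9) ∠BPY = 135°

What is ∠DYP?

Step 1: By the law of cosines on triangle YDP: YP² = 7² + 7² − 2·7·7·cos(90°) = 98, so YP = 7·√2.
Step 2: By the inverse law of cosines on triangle DYP: cos(∠DYP) = (7² + (7·√2)² − 7²) / (2·7·7·√2) = 98/138.59 = 0.7071, so ∠DYP = 45°.

Therefore, the measure of angle ∠DYP = 45°.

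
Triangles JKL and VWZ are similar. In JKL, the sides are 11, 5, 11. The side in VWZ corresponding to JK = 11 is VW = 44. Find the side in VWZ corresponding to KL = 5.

k = 44/11 = 4. WZ = 4 * 5 = 20.

20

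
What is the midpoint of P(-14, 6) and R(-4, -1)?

M = ((x₁ + x₂)/2, (y₁ + y₂)/2)
= ((-14 + -4)/2, (6 + -1)/2)
= (-18/2, 5/2) = (-9, 5/2)

(-9, 5/2)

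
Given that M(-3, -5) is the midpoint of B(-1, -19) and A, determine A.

Using the midpoint formula: M = ((x1 + x2)/2, (y1 + y2)/2)
We know M = (-3, -5) and B = (-1, -19)
For x: -3 = (-1 + x2)/2, so x2 = 2*-3 - -1 = -5
For y: -5 = (-19 + y2)/2, so y2 = 2*-5 - -19 = 9
A = (-5, 9)

(-5, 9)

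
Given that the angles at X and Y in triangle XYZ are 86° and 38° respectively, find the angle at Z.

The interior angles sum to 180°: angle Z = 180 - 86 - 38 = 56°.
The triangle is acute (angles 86°, 38°, 56°).

56 degrees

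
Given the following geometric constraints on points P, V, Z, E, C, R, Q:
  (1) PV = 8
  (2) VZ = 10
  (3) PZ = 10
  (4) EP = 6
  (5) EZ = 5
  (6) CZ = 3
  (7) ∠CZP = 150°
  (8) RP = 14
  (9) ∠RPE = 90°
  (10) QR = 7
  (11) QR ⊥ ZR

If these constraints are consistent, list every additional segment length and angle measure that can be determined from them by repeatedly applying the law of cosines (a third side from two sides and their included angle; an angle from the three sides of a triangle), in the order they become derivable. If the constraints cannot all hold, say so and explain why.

The constraints are consistent. Derivable facts, in order:
After 1 step:
- ER = 2·√58
- PC ≈ 12.69
- ∠EPZ = 22.33°
- ∠EZP = 27.13°
- ∠PEZ = 130.54°
- ∠PVZ = 66.42°
- ∠PZV = 47.16°
- ∠VPZ = 66.42°
After 2 steps:
- ∠CPZ = 6.79°
- ∠ERP = 23.2°
- ∠PCZ = 23.21°
- ∠PER = 66.8°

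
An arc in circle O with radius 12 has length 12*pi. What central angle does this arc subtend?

Arc length L = 2πr × θ/360, so θ = 360L / (2πr).
θ = 360 × 12*pi / (2π × 12)
θ = 180°
θ = 180°

180°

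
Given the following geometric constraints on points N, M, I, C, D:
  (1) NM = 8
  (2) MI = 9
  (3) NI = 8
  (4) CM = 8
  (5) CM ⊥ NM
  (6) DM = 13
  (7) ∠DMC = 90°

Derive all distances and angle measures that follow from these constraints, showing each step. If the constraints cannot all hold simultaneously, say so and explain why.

The constraints are consistent.

Step 1: From NM = 8, MC = 8, and ∠NMC = 90°, by the law of cosines:
  NC² = NM² + MC² - 2·NM·MC·cos(90°) = 64 + 64 - 0 = 128
  NC = 8·√2

Step 2: From CM = 8, MD = 13, and ∠CMD = 90°, by the law of cosines:
  CD² = CM² + MD² - 2·CM·MD·cos(90°) = 64 + 169 - 0 = 233
  CD ≈ 15.26

Step 3: From NI = 8, NM = 8, IM = 9, by the inverse law of cosines:
  cos(∠INM) = (NI² + NM² - IM²) / (2·NI·NM)
  ∠INM = 68.46°

Step 4: From MI = 9, MN = 8, IN = 8, by the inverse law of cosines:
  cos(∠IMN) = (MI² + MN² - IN²) / (2·MI·MN)
  ∠IMN = 55.77°

Step 5: From IM = 9, IN = 8, MN = 8, by the inverse law of cosines:
  cos(∠MIN) = (IM² + IN² - MN²) / (2·IM·IN)
  ∠MIN = 55.77°

Step 6: From NC = 8·√2, NM = 8, CM = 8, by the inverse law of cosines:
  cos(∠CNM) = (NC² + NM² - CM²) / (2·NC·NM)
  ∠CNM = 45°

Step 7: From CD = 15.26, CM = 8, DM = 13, by the inverse law of cosines:
  cos(∠DCM) = (CD² + CM² - DM²) / (2·CD·CM)
  ∠DCM = 58.39°

Step 8: From CM = 8, CN = 8·√2, MN = 8, by the inverse law of cosines:
  cos(∠MCN) = (CM² + CN² - MN²) / (2·CM·CN)
  ∠MCN = 45°

Step 9: From DC = 15.26, DM = 13, CM = 8, by the inverse law of cosines:
  cos(∠CDM) = (DC² + DM² - CM²) / (2·DC·DM)
  ∠CDM = 31.61°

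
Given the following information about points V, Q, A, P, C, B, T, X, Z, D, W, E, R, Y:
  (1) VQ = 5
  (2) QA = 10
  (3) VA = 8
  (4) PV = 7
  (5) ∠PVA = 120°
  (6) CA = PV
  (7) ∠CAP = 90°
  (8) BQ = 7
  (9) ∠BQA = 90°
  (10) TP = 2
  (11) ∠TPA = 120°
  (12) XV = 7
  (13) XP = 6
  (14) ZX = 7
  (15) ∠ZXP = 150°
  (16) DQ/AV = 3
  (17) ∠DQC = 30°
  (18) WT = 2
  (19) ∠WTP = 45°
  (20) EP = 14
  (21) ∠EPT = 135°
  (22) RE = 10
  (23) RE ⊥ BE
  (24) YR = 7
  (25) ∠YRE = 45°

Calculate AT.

Step 1: By the law of cosines on triangle PVA: PA² = 7² + 8² − 2·7·8·cos(120°) = 169, so PA = 13.
Step 2: By the law of cosines on triangle APT: AT² = 13² + 2² − 2·13·2·cos(120°) = 199, so AT = √199.

Therefore, the length of AT = √199.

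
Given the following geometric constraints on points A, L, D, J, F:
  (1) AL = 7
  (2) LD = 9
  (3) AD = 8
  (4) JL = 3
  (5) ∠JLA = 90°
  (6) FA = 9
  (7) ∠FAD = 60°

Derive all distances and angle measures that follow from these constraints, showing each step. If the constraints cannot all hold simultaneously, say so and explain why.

The constraints are consistent.

Step 1: From AL = 7, LJ = 3, and ∠ALJ = 90°, by the law of cosines:
  AJ² = AL² + LJ² - 2·AL·LJ·cos(90°) = 49 + 9 - 0 = 58
  AJ = √58

Step 2: From DA = 8, AF = 9, and ∠DAF = 60°, by the law of cosines:
  DF² = DA² + AF² - 2·DA·AF·cos(60°) = 64 + 81 - 72 = 73
  DF = √73

Step 3: From AD = 8, AL = 7, DL = 9, by the inverse law of cosines:
  cos(∠DAL) = (AD² + AL² - DL²) / (2·AD·AL)
  ∠DAL = 73.4°

Step 4: From LA = 7, LD = 9, AD = 8, by the inverse law of cosines:
  cos(∠ALD) = (LA² + LD² - AD²) / (2·LA·LD)
  ∠ALD = 58.41°

Step 5: From DA = 8, DL = 9, AL = 7, by the inverse law of cosines:
  cos(∠ADL) = (DA² + DL² - AL²) / (2·DA·DL)
  ∠ADL = 48.19°

Step 6: From AJ = √58, AL = 7, JL = 3, by the inverse law of cosines:
  cos(∠JAL) = (AJ² + AL² - JL²) / (2·AJ·AL)
  ∠JAL = 23.2°

Step 7: From DA = 8, DF = √73, AF = 9, by the inverse law of cosines:
  cos(∠ADF) = (DA² + DF² - AF²) / (2·DA·DF)
  ∠ADF = 65.82°

Step 8: From JA = √58, JL = 3, AL = 7, by the inverse law of cosines:
  cos(∠AJL) = (JA² + JL² - AL²) / (2·JA·JL)
  ∠AJL = 66.8°

Step 9: From FA = 9, FD = √73, AD = 8, by the inverse law of cosines:
  cos(∠AFD) = (FA² + FD² - AD²) / (2·FA·FD)
  ∠AFD = 54.18°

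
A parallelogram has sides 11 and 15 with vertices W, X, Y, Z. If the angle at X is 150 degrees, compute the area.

The area of a parallelogram equals the product of two adjacent sides times the sine of the included angle.
This is because the height equals 15 * sin(150°) = 15/2.
Area = 11 * 15/2 = 165/2

165/2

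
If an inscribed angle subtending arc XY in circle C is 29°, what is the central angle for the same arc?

By the inscribed angle theorem, the central angle is twice the inscribed angle.
Central angle = 2 × 29° = 58°

58°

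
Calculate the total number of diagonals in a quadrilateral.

Total line segments between 4 vertices = C(4,2) = 6.
Subtract the 4 sides: 6 - 4 = 2 diagonals.

2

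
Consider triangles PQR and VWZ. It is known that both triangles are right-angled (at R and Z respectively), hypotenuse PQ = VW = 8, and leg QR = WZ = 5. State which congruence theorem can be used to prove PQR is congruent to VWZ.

The given information provides:
both triangles are right-angled (at R and Z respectively), hypotenuse PQ = VW = 8, and leg QR = WZ = 5
This matches the HL congruence theorem.
The hypotenuse and one leg of two right triangles are equal (Hypotenuse-Leg).

HL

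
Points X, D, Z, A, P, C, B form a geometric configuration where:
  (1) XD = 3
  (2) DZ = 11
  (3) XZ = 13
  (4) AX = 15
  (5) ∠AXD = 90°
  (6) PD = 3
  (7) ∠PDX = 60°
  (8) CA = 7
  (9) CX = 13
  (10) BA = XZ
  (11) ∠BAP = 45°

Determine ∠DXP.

Step 1: By the law of cosines on triangle XDP: XP² = 3² + 3² − 2·3·3·cos(60°) = 9, so XP = 3.
Step 2: By the inverse law of cosines on triangle DXP: cos(∠DXP) = (3² + 3² − 3²) / (2·3·3) = 9/18 = 0.5, so ∠DXP = 60°.

Therefore, the measure of angle ∠DXP = 60°.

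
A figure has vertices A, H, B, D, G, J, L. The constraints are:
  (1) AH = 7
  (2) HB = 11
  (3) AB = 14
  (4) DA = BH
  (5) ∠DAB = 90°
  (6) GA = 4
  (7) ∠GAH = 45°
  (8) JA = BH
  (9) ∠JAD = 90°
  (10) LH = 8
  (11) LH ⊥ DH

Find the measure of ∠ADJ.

From the given relations: DA = BH = 11; JA = BH = 11.
Step 1: By the law of cosines on triangle DAJ: DJ² = 11² + 11² − 2·11·11·cos(90°) = 242, so DJ = 11·√2.
Step 2: By the inverse law of cosines on triangle ADJ: cos(∠ADJ) = (11² + (11·√2)² − 11²) / (2·11·11·√2) = 242/342.24 = 0.7071, so ∠ADJ = 45°.

Therefore, the measure of angle ∠ADJ = 45°.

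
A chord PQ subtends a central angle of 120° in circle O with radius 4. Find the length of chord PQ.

Chord length = 2r sin(θ/2)
= 2 × 4 × sin(120°/2)
= 2 × 4 × sin(60°)
= 4*sqrt(3)

4*sqrt(3)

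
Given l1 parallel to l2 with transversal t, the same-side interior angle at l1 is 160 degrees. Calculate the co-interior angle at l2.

Co-interior angles (same-side interior) formed by parallel lines and a transversal are supplementary (sum to 180 degrees).
The given angle is 160 degrees.
The co-interior angle = 180 - 160 = 20 degrees.

20 degrees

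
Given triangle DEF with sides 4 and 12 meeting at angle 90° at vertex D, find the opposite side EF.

The included angle is 90°, so the triangle is right-angled at D. The opposite side EF is the hypotenuse.
By the Pythagorean theorem: EF = sqrt(4^2 + 12^2) = sqrt(160) = 4*sqrt(10).

4*sqrt(10)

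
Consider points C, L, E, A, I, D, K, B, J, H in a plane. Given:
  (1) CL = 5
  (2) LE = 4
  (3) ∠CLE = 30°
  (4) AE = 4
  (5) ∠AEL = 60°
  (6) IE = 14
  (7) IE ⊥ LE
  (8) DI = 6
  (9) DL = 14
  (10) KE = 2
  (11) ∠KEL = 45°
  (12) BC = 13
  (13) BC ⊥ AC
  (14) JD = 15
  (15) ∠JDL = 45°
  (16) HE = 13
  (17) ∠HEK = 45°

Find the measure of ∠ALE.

Step 1: By the law of cosines on triangle LEA: LA² = 4² + 4² − 2·4·4·cos(60°) = 16, so LA = 4.
Step 2: By the inverse law of cosines on triangle ALE: cos(∠ALE) = (4² + 4² − 4²) / (2·4·4) = 16/32 = 0.5, so ∠ALE = 60°.

Therefore, the measure of angle ∠ALE = 60°.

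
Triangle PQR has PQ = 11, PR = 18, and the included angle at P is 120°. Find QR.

Law of cosines: QR^2 = 11^2 + 18^2 - 2(11)(18)cos(120°) = 643, so QR = sqrt(643).

sqrt(643)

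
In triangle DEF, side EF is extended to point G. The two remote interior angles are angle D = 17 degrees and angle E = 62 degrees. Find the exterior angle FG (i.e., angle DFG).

By the exterior angle theorem, an exterior angle of a triangle equals the sum of the two remote interior angles.
Exterior angle = angle D + angle E
Exterior angle = 17 + 62 = 79 degrees

79 degrees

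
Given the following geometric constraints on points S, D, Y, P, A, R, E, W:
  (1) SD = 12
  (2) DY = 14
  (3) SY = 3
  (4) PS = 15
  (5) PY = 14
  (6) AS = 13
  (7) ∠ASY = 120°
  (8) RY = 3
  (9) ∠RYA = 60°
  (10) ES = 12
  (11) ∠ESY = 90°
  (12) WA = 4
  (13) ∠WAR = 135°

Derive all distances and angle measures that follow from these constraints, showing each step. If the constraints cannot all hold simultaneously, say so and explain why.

The constraints are consistent.

Step 1: From YS = 3, SA = 13, and ∠YSA = 120°, by the law of cosines:
  YA² = YS² + SA² - 2·YS·SA·cos(120°) = 9 + 169 + 39 = 217
  YA ≈ 14.73

Step 2: From YS = 3, SE = 12, and ∠YSE = 90°, by the law of cosines:
  YE² = YS² + SE² - 2·YS·SE·cos(90°) = 9 + 144 - 0 = 153
  YE = 3·√17

Step 3: From SD = 12, SY = 3, DY = 14, by the inverse law of cosines:
  cos(∠DSY) = (SD² + SY² - DY²) / (2·SD·SY)
  ∠DSY = 126.67°

Step 4: From SP = 15, SY = 3, PY = 14, by the inverse law of cosines:
  cos(∠PSY) = (SP² + SY² - PY²) / (2·SP·SY)
  ∠PSY = 65.03°

Step 5: From DS = 12, DY = 14, SY = 3, by the inverse law of cosines:
  cos(∠SDY) = (DS² + DY² - SY²) / (2·DS·DY)
  ∠SDY = 9.9°

Step 6: From YD = 14, YS = 3, DS = 12, by the inverse law of cosines:
  cos(∠DYS) = (YD² + YS² - DS²) / (2·YD·YS)
  ∠DYS = 43.43°

Step 7: From YP = 14, YS = 3, PS = 15, by the inverse law of cosines:
  cos(∠PYS) = (YP² + YS² - PS²) / (2·YP·YS)
  ∠PYS = 103.77°

Step 8: From PS = 15, PY = 14, SY = 3, by the inverse law of cosines:
  cos(∠SPY) = (PS² + PY² - SY²) / (2·PS·PY)
  ∠SPY = 11.2°

Step 9: From AY = 14.73, YR = 3, and ∠AYR = 60°, by the law of cosines:
  AR² = AY² + YR² - 2·AY·YR·cos(60°) = 217 + 9 - 44.19 = 181.8
  AR ≈ 13.48

Step 10: From YA = 14.73, YS = 3, AS = 13, by the inverse law of cosines:
  cos(∠AYS) = (YA² + YS² - AS²) / (2·YA·YS)
  ∠AYS = 49.84°

Step 11: From YE = 3·√17, YS = 3, ES = 12, by the inverse law of cosines:
  cos(∠EYS) = (YE² + YS² - ES²) / (2·YE·YS)
  ∠EYS = 75.96°

Step 12: From AS = 13, AY = 14.73, SY = 3, by the inverse law of cosines:
  cos(∠SAY) = (AS² + AY² - SY²) / (2·AS·AY)
  ∠SAY = 10.16°

Step 13: From ES = 12, EY = 3·√17, SY = 3, by the inverse law of cosines:
  cos(∠SEY) = (ES² + EY² - SY²) / (2·ES·EY)
  ∠SEY = 14.04°

Step 14: From RA = 13.48, AW = 4, and ∠RAW = 135°, by the law of cosines:
  RW² = RA² + AW² - 2·RA·AW·cos(135°) = 181.8 + 16 + 76.27 = 274.1
  RW ≈ 16.56

Step 15: From AR = 13.48, AY = 14.73, RY = 3, by the inverse law of cosines:
  cos(∠RAY) = (AR² + AY² - RY²) / (2·AR·AY)
  ∠RAY = 11.11°

Step 16: From RA = 13.48, RY = 3, AY = 14.73, by the inverse law of cosines:
  cos(∠ARY) = (RA² + RY² - AY²) / (2·RA·RY)
  ∠ARY = 108.89°

Step 17: From RA = 13.48, RW = 16.56, AW = 4, by the inverse law of cosines:
  cos(∠ARW) = (RA² + RW² - AW²) / (2·RA·RW)
  ∠ARW = 9.84°

Step 18: From WA = 4, WR = 16.56, AR = 13.48, by the inverse law of cosines:
  cos(∠AWR) = (WA² + WR² - AR²) / (2·WA·WR)
  ∠AWR = 35.16°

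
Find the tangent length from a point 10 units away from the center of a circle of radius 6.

The tangent, radius, and line from the external point to the center form a right triangle.
The right angle is where the tangent meets the radius.
By the Pythagorean theorem: tangent² + 6² = 10²
tangent² = 100 - 36 = 64
tangent = 8

8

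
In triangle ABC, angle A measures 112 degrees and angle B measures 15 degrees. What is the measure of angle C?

By the triangle angle sum property, the three interior angles of any triangle add up to 180°.
We know angle A = 112° and angle B = 15°, so their sum is 127°.
Therefore angle C = 180° - 127° = 53°.

53 degrees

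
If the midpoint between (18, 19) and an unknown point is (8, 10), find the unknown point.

Using the midpoint formula: M = ((x1 + x2)/2, (y1 + y2)/2)
We know M = (8, 10) and C = (18, 19)
For x: 8 = (18 + x2)/2, so x2 = 2*8 - 18 = -2
For y: 10 = (19 + y2)/2, so y2 = 2*10 - 19 = 1
B = (-2, 1)

(-2, 1)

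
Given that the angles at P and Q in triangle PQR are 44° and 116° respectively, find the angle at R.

angle R = 180 - 44 - 116 = 20 degrees.

20 degrees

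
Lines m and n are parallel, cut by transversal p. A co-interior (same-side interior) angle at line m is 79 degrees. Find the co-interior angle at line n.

Co-interior angles sum to 180: 180 - 79 = 101 degrees.

101 degrees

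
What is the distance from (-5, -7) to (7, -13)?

d = sqrt((12)^2 + (-6)^2) = sqrt(180) = 6*sqrt(5)

6*sqrt(5)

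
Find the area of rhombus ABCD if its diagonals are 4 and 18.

Area = (4 * 18) / 2 = 72 / 2 = 36

36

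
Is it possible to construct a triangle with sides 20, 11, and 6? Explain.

The longest side is 20. The other two sides sum to 6 + 11 = 17.
Since 17 ≤ 20, the two shorter sides cannot reach around to close the triangle.

No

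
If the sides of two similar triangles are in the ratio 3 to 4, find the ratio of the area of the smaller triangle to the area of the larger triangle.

Area ratio = (side ratio)^2 = (3/4)^2 = 9:16.

9:16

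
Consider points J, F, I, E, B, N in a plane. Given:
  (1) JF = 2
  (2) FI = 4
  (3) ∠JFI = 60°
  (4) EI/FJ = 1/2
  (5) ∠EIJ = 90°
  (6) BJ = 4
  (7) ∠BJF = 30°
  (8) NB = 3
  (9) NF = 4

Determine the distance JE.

From the given relations: EI = 1/2·FJ = 1/2·2 = 1.
Step 1: By the law of cosines on triangle JFI: JI² = 2² + 4² − 2·2·4·cos(60°) = 12, so JI = 2·√3.
Step 2: By the law of cosines on triangle JIE: JE² = (2·√3)² + 1² − 2·2·√3·1·cos(90°) = 13, so JE = √13.

Therefore, the length of JE = √13.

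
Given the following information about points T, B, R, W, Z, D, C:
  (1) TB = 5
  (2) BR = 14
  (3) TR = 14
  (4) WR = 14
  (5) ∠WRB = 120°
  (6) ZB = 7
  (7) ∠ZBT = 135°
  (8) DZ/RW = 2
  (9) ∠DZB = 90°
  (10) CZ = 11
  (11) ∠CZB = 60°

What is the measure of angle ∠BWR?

Step 1: By the law of cosines on triangle WRB: WB² = 14² + 14² − 2·14·14·cos(120°) = 588, so WB = 14·√3.
Step 2: By the inverse law of cosines on triangle BWR: cos(∠BWR) = ((14·√3)² + 14² − 14²) / (2·14·√3·14) = 588/678.96 = 0.866, so ∠BWR = 30°.

Therefore, the measure of angle ∠BWR = 30°.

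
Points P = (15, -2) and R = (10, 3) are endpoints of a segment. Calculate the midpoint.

The midpoint is the average of the coordinates:
x: (15 + 10)/2 = 25/2
y: (-2 + 3)/2 = 1/2
Midpoint = (25/2, 1/2)

(25/2, 1/2)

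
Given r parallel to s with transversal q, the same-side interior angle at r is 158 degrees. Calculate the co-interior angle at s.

Co-interior (same-side interior) angles are between the parallel lines on the same side of the transversal.
Unlike corresponding or alternate interior angles, they are supplementary rather than equal.
So the angle = 180 - 158 = 22 degrees.

22 degrees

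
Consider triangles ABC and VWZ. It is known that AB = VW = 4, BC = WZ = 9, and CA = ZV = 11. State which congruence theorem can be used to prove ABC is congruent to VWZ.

The given information matches SSS: All three pairs of corresponding sides are equal (Side-Side-Side).

SSS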